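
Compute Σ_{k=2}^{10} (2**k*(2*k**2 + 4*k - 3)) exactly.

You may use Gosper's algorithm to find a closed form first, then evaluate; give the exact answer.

Ratio r(k) = 2*(2*k**2 + 8*k + 3)/(2*k**2 + 4*k - 3).
Factor: A=2; B=1; C=k**2 + 2*k - 3/2.
f must satisfy (2)·f(k+1) − (1)·f(k) = k**2 + 2*k - 3/2.
Bound: deg f ≤ 2.
Solve for f: f(k) = (2*k**2 - 4*k + 1)/2 (degree 2 ≤ 2).
So s_k = (B(k−1)f/C)·t_k = ((2*k**2 - 4*k + 1)/(2*k**2 + 4*k - 3))·t_k = 2**k*(2*k**2 - 4*k + 1).
Verify: 2**k*(2*k**2 + 4*k - 3) matches t_k.
Evaluate s at k=11 and k=2: 407552 and 4; difference 407548.

Σ = 407548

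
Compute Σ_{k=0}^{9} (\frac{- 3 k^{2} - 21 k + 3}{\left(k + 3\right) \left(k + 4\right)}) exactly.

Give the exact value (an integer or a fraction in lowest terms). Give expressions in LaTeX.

Σ = -20

Ratio r(k) = (k + 3)*(7*k + (k + 1)**2 + 6)/((k + 5)*(k**2 + 7*k - 1)).
Gosper form: A/B · C(k+1)/C(k) with A=k + 3, B=k + 5, C=k**2 + 7*k - 1.
Solve (k + 3)·f(k+1) − (k + 4)·f(k) = k**2 + 7*k - 1.
Degrees (1,1,2) ⇒ d ≤ 2.
Coefficient equations give f(k) = k*(3*k - 4)/3.
So s_k = (B(k−1)f/C)·t_k = (k*(k + 4)*(3*k - 4)/(3*(k**2 + 7*k - 1)))·t_k = k*(4 - 3*k)/(k + 3).
Check: Δs_k = 3*(-k**2 - 7*k + 1)/(k**2 + 7*k + 12). ✓
Σ_(k=0)^(9) t_k = s_(10) − s_(0) = -20 − (0) = -20.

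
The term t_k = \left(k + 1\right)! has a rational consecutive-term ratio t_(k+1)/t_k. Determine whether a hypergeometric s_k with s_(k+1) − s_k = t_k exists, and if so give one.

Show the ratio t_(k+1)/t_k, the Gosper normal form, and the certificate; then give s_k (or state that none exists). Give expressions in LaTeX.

Compute t_(k+1)/t_k: get k + 2.
A = k + 2, B = 1, C = 1.
Key eq: (k + 2)·f(k+1) = (1)·f(k) + (1).
Bound: deg f ≤ -1.
Bound -1 < 0, so the key equation has no polynomial solution.

none (Gosper's algorithm certifies no s_k)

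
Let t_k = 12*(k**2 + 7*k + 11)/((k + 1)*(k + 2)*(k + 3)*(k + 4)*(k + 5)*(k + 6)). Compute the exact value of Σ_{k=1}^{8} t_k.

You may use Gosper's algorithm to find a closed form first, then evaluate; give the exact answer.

The ratio is (k + 1)*(7*k + (k + 1)**2 + 18)/((k + 7)*(k**2 + 7*k + 11)).
Normal form (A,B,C) = (k + 1, k + 7, k**2 + 7*k + 11).
Need (k + 1)·f(k+1) − (k + 6)·f(k) = k**2 + 7*k + 11.
From deg A=1, deg B=1, deg C=2: d=5.
Coefficient equations give f(k) = k*(k + 2)*(k + 4)*(k**2 + 9*k + 23)/45.
Certificate R = B(k−1)f/C = k*(k + 2)*(k + 4)*(k + 6)*(k**2 + 9*k + 23)/(45*(k**2 + 7*k + 11)) gives s_k = 4*k*(k**2 + 9*k + 23)/(15*(k**3 + 9*k**2 + 23*k + 15)).
Verify: 12*(k**2 + 7*k + 11)/(k**6 + 21*k**5 + 175*k**4 + 735*k**3 + 1624*k**2 + 1764*k + 720) matches t_k.
Telescoping: Σ = s_(9) − s_(1) = 37/140 − (11/60) = 17/210.

Σ = 17/210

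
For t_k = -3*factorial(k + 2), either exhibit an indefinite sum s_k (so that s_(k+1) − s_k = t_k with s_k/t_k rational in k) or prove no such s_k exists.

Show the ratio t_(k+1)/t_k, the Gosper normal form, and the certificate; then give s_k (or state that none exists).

The ratio is k + 3.
Gosper form: A/B · C(k+1)/C(k) with A=k + 3, B=1, C=1.
Key eq: (k + 3)·f(k+1) = (1)·f(k) + (1).
deg f ≤ -1 (via 1,0,0).
Negative degree bound (-1): no f exists, t_k not Gosper-summable.

not Gosper-summable; s_k does not exist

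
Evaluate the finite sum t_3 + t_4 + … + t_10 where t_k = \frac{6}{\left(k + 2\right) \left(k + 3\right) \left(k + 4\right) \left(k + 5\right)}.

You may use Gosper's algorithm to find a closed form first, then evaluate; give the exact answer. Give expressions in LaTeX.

Σ = 4/455

Ratio r(k) = (k + 2)/(k + 6).
Factor: A=k + 2; B=k + 6; C=1.
Need (k + 2)·f(k+1) − (k + 5)·f(k) = 1.
deg f ≤ 3 (via 1,1,0).
Solving with deg f ≤ 3: f(k) = k*(k**2 + 9*k + 26)/72.
So s_k = (B(k−1)f/C)·t_k = (k*(k + 5)*(k**2 + 9*k + 26)/72)·t_k = k*(k**2 + 9*k + 26)/(12*(k + 2)*(k + 3)*(k + 4)).
Δs = 6/(k**4 + 14*k**3 + 71*k**2 + 154*k + 120), as required.
Telescoping: Σ = s_(11) − s_(3) = 451/5460 − (31/420) = 4/455.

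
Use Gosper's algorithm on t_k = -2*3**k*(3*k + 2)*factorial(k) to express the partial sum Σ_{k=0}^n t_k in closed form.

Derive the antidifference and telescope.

Step 1: r(k) = 3*(k + 1)*(3*k + 5)/(3*k + 2).
So A=3*k + 3 and B=1, with C=k + 2/3.
Set up (3*k + 3)·f(k+1) − (1)·f(k) − (k + 2/3) = 0.
From deg A=1, deg B=0, deg C=1: d=0.
A polynomial solution: f(k) = 1/3.
R(k) = B(k−1)·f(k)/C(k) = 1/(3*k + 2); s_k = R·t_k = -2*3**k*factorial(k).
Check: Δs_k = -2*3**k*(3*k + 2)*factorial(k). ✓
Evaluate: s_(n+1) = -6*3**n*factorial(n + 1); subtract s_(0) = -2 ⇒ S(n) = -6*3**n*factorial(n + 1) + 2.

S(n) = -6*3**n*factorial(n + 1) + 2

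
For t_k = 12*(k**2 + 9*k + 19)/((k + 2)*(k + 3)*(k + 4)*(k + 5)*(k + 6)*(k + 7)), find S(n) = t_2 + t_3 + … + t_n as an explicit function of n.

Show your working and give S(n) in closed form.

Ratio r(k) = (k + 2)*(9*k + (k + 1)**2 + 28)/((k + 8)*(k**2 + 9*k + 19)).
So A=k + 2 and B=k + 8, with C=k**2 + 9*k + 19.
Solve (k + 2)·f(k+1) − (k + 7)·f(k) = k**2 + 9*k + 19.
deg f ≤ 5 (via 1,1,2).
Coefficient equations give f(k) = k*(k + 3)*(k + 5)*(k**2 + 12*k + 44)/144.
Certificate R = B(k−1)f/C = k*(k + 3)*(k + 5)*(k + 7)*(k**2 + 12*k + 44)/(144*(k**2 + 9*k + 19)) gives s_k = k*(k**2 + 12*k + 44)/(12*(k**3 + 12*k**2 + 44*k + 48)).
Verify: 12*(k**2 + 9*k + 19)/(k**6 + 27*k**5 + 295*k**4 + 1665*k**3 + 5104*k**2 + 8028*k + 5040) matches t_k.
s_(n+1) = (n**3 + 15*n**2 + 71*n + 57)/(12*(n**3 + 15*n**2 + 71*n + 105)) and s_(2) = 1/16, so S(n) = (n**3 + 15*n**2 + 71*n - 87)/(48*(n**3 + 15*n**2 + 71*n + 105)).

S(n) = (n**3 + 15*n**2 + 71*n - 87)/(48*(n**3 + 15*n**2 + 71*n + 105))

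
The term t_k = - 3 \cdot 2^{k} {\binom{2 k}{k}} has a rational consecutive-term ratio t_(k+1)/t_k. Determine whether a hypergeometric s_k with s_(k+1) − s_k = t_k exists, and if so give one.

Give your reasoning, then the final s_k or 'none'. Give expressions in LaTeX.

none (Gosper's algorithm certifies no s_k)

The ratio is 4*(2*k + 1)/(k + 1).
Normal form (A,B,C) = (8*k + 4, k + 1, 1).
Need (8*k + 4)·f(k+1) − (k)·f(k) = 1.
From deg A=1, deg B=1, deg C=0: d=-1.
Bound -1 < 0, so the key equation has no polynomial solution.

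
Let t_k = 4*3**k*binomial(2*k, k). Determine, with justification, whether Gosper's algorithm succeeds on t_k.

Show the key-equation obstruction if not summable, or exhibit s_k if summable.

No — negative degree bound, so no certificate f.

Compute t_(k+1)/t_k: get 6*(2*k + 1)/(k + 1).
So A=12*k + 6 and B=k + 1, with C=1.
Solve (12*k + 6)·f(k+1) − (k)·f(k) = 1.
From deg A=1, deg B=1, deg C=0: d=-1.
Negative degree bound (-1): no f exists, t_k not Gosper-summable.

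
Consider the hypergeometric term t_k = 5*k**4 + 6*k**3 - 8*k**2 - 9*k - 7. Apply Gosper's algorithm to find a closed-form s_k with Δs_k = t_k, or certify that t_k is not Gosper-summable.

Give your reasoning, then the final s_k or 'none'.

s_k = k*(k**4 - k**3 - 4*k**2 + k - 4)

Ratio r(k) = (5*k**4 + 26*k**3 + 40*k**2 + 13*k - 13)/(5*k**4 + 6*k**3 - 8*k**2 - 9*k - 7).
Gosper form: A/B · C(k+1)/C(k) with A=1, B=1, C=k**4 + 6*k**3/5 - 8*k**2/5 - 9*k/5 - 7/5.
Set up (1)·f(k+1) − (1)·f(k) − (k**4 + 6*k**3/5 - 8*k**2/5 - 9*k/5 - 7/5) = 0.
Degrees (0,0,4) ⇒ d ≤ 5.
Match coefficients ⇒ f(k) = k*(k**4 - k**3 - 4*k**2 + k - 4)/5.
Certificate R = B(k−1)f/C = k*(k**4 - k**3 - 4*k**2 + k - 4)/(5*k**4 + 6*k**3 - 8*k**2 - 9*k - 7) gives s_k = k*(k**4 - k**3 - 4*k**2 + k - 4).
Verify: 5*k**4 + 6*k**3 - 8*k**2 - 9*k - 7 matches t_k.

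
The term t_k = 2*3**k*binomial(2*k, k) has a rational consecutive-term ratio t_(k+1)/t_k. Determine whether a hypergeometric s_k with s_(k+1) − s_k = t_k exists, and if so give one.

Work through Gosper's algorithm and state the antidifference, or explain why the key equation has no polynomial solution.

none — t_k is not Gosper-summable

Ratio r(k) = 6*(2*k + 1)/(k + 1).
Gosper form: A/B · C(k+1)/C(k) with A=12*k + 6, B=k + 1, C=1.
f must satisfy (12*k + 6)·f(k+1) − (k)·f(k) = 1.
d = -1 from the (1,1,0) case.
d = -1 < 0 ⇒ no nonzero polynomial f; not summable.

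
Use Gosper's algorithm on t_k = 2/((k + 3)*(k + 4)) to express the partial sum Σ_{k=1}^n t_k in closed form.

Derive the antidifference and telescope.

S(n) = n/(2*(n + 4))

r(k) = (k + 3)/(k + 5) after simplifying.
A = k + 3, B = k + 5, C = 1.
Need (k + 3)·f(k+1) − (k + 4)·f(k) = 1.
deg f ≤ 1 (via 1,1,0).
Solving with deg f ≤ 1: f(k) = k/3.
Get s_k = R·t_k = 2*k/(3*(k + 3)) with R(k) = B(k−1)f(k)/C(k) = k*(k + 4)/3.
s_(k+1) − s_k = 2/(k**2 + 7*k + 12) = t_k.
Evaluate: s_(n+1) = 2*(n + 1)/(3*(n + 4)); subtract s_(1) = 1/6 ⇒ S(n) = n/(2*(n + 4)).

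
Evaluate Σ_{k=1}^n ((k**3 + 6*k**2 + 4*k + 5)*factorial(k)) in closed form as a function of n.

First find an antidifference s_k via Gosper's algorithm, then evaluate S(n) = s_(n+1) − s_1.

r(k) = (k**4 + 10*k**3 + 28*k**2 + 35*k + 16)/(k**3 + 6*k**2 + 4*k + 5) after simplifying.
So A=k + 1 and B=1, with C=k**3 + 6*k**2 + 4*k + 5.
Key eq: (k + 1)·f(k+1) = (1)·f(k) + (k**3 + 6*k**2 + 4*k + 5).
Bound: deg f ≤ 2.
Coefficient equations give f(k) = k**2 + 4*k - 3.
Then R = B(k−1)f/C = (k**2 + 4*k - 3)/(k**3 + 6*k**2 + 4*k + 5), so s_k = R(k)·t_k = (k**2 + 4*k - 3)*factorial(k).
s_(k+1) − s_k = (k**3 + 6*k**2 + 4*k + 5)*factorial(k) = t_k.
Evaluate: s_(n+1) = (n**2 + 6*n + 2)*factorial(n + 1); subtract s_(1) = 2 ⇒ S(n) = n**3*factorial(n) + 7*n**2*factorial(n) + 8*n*factorial(n) + 2*factorial(n) - 2.

S(n) = n**3*factorial(n) + 7*n**2*factorial(n) + 8*n*factorial(n) + 2*factorial(n) - 2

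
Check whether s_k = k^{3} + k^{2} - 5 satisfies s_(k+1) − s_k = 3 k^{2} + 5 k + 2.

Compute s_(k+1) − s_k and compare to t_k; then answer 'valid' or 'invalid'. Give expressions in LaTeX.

s_(k+1) = (k + 1)**3 + (k + 1)**2 - 5
s_(k+1) − s_k = 3*k**2 + 5*k + 2
(s_(k+1) − s_k) − t_k = 0

valid; difference matches t_k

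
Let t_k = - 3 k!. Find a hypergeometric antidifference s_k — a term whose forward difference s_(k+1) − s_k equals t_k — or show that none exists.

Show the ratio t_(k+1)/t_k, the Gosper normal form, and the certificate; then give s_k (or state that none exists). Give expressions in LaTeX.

Ratio r(k) = k + 1.
Take A(k)=k + 1, B(k)=1, C(k)=1.
Key eq: (k + 1)·f(k+1) = (1)·f(k) + (1).
d = -1 from the (1,0,0) case.
Negative degree bound (-1): no f exists, t_k not Gosper-summable.

not Gosper-summable; s_k does not exist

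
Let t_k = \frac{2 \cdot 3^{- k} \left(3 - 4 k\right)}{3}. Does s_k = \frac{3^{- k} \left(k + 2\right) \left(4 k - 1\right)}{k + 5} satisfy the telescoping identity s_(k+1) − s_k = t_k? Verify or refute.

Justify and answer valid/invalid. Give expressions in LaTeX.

s_(k+1) = (k + 3)*(4*k + 3)/(3*3**k*(k + 6))
s_(k+1) − s_k = (-8*k**3 - 58*k**2 - 36*k + 81)/(3*3**k*(k**2 + 11*k + 30))
(s_(k+1) − s_k) − t_k = (8*k**2 + 46*k - 33)/(3**k*(k**2 + 11*k + 30))

Invalid: residual \frac{3^{- k} \left(8 k^{2} + 46 k - 33\right)}{k^{2} + 11 k + 30} ≠ 0.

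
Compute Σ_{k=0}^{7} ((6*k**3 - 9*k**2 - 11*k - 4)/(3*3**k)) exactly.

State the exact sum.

Σ = -2696/2187

Ratio r(k) = (6*k**3 + 9*k**2 - 11*k - 18)/(3*(6*k**3 - 9*k**2 - 11*k - 4)).
Gosper form: A/B · C(k+1)/C(k) with A=1/3, B=1, C=k**3 - 3*k**2/2 - 11*k/6 - 2/3.
Set up (1/3)·f(k+1) − (1)·f(k) − (k**3 - 3*k**2/2 - 11*k/6 - 2/3) = 0.
Degrees (0,0,3) ⇒ d ≤ 3.
Coefficient equations give f(k) = -(3*k**3 - k - 1)/2.
Then R = B(k−1)f/C = -3*(3*k**3 - k - 1)/(6*k**3 - 9*k**2 - 11*k - 4), so s_k = R(k)·t_k = (-3*k**3 + k + 1)/3**k.
Check: Δs_k = (6*k**3 - 9*k**2 - 11*k - 4)/(3*3**k). ✓
Σ_(k=0)^(7) t_k = s_(8) − s_(0) = -509/2187 − (1) = -2696/2187.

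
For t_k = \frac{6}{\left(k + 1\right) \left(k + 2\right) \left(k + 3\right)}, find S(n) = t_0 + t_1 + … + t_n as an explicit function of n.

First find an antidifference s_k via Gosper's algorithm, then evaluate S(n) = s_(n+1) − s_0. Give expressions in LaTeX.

S(n) = \frac{3 \left(n^{2} + 5 n + 4\right)}{2 \left(n^{2} + 5 n + 6\right)}

t_(k+1)/t_k = (k + 1)/(k + 4).
Take A(k)=k + 1, B(k)=k + 4, C(k)=1.
Solve (k + 1)·f(k+1) − (k + 3)·f(k) = 1.
Bound: deg f ≤ 2.
Solving with deg f ≤ 2: f(k) = k*(k + 3)/4.
R(k) = B(k−1)·f(k)/C(k) = k*(k + 3)**2/4; s_k = R·t_k = 3*k*(k + 3)/(2*(k + 1)*(k + 2)).
s_(k+1) − s_k = 6/(k**3 + 6*k**2 + 11*k + 6) = t_k.
Telescope: S(n) = s_(n+1) − s_(0) = 3*(n**2 + 5*n + 4)/(2*(n**2 + 5*n + 6)) − (0) = 3*(n**2 + 5*n + 4)/(2*(n**2 + 5*n + 6)).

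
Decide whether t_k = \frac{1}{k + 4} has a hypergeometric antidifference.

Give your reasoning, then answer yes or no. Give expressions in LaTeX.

r(k) = (k + 4)/(k + 5) after simplifying.
So A=k + 4 and B=k + 5, with C=1.
f must satisfy (k + 4)·f(k+1) − (k + 4)·f(k) = 1.
Bound: deg f ≤ 0.
f = c0 ⇒ A·f(k+1) − B(k−1)·f(k) − C = -1. The system {-1 = 0} is inconsistent; no antidifference.

No — t_k has no hypergeometric antidifference.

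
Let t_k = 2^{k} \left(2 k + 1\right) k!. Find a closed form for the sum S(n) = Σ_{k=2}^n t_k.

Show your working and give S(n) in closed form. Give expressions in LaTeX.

The ratio is 2*(k + 1)*(2*k + 3)/(2*k + 1).
So A=2*k + 2 and B=1, with C=k + 1/2.
Key eq: (2*k + 2)·f(k+1) = (1)·f(k) + (k + 1/2).
Bound: deg f ≤ 0.
A polynomial solution: f(k) = 1/2.
Then R = B(k−1)f/C = 1/(2*k + 1), so s_k = R(k)·t_k = 2**k*factorial(k).
Δs = 2**k*(2*k + 1)*factorial(k), as required.
s_(n+1) = 2**(n + 1)*factorial(n + 1) and s_(2) = 8, so S(n) = 2*2**n*factorial(n + 1) - 8.

S(n) = 2 \cdot 2^{n} \left(n + 1\right)! - 8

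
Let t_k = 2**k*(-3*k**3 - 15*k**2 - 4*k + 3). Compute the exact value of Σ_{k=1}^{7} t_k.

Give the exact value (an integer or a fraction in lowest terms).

Ratio r(k) = 2*(3*k**3 + 24*k**2 + 43*k + 19)/(3*k**3 + 15*k**2 + 4*k - 3).
Take A(k)=2, B(k)=1, C(k)=k**3 + 5*k**2 + 4*k/3 - 1.
f must satisfy (2)·f(k+1) − (1)·f(k) = k**3 + 5*k**2 + 4*k/3 - 1.
Bound: deg f ≤ 3.
A polynomial solution: f(k) = (3*k**3 - 3*k**2 - 2*k + 1)/3.
So s_k = (B(k−1)f/C)·t_k = ((3*k**3 - 3*k**2 - 2*k + 1)/(3*k**3 + 15*k**2 + 4*k - 3))·t_k = 2**k*(-3*k**3 + 3*k**2 + 2*k - 1).
Verify: 2**k*(-3*k**3 - 15*k**2 - 4*k + 3) matches t_k.
Σ_(k=1)^(7) t_k = s_(8) − s_(1) = -340224 − (2) = -340226.

Σ = -340226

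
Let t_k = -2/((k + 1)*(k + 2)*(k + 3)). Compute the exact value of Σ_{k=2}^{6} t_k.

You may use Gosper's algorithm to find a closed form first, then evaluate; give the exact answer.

Step 1: r(k) = (k + 1)/(k + 4).
Gosper form: A/B · C(k+1)/C(k) with A=k + 1, B=k + 4, C=1.
Need (k + 1)·f(k+1) − (k + 3)·f(k) = 1.
d = 2 from the (1,1,0) case.
Solving with deg f ≤ 2: f(k) = k*(k + 3)/4.
Get s_k = R·t_k = k*(-k - 3)/(2*(k + 1)*(k + 2)) with R(k) = B(k−1)f(k)/C(k) = k*(k + 3)**2/4.
s_(k+1) − s_k = -2/(k**3 + 6*k**2 + 11*k + 6) = t_k.
Σ_(k=2)^(6) t_k = s_(7) − s_(2) = -35/72 − (-5/12) = -5/72.

Σ = -5/72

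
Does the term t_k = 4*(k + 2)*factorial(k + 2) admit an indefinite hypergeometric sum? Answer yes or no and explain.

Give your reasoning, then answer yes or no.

r(k) = (k + 3)**2/(k + 2) after simplifying.
So A=k + 3 and B=1, with C=k + 2.
Solve (k + 3)·f(k+1) − (1)·f(k) = k + 2.
From deg A=1, deg B=0, deg C=1: d=0.
Solving with deg f ≤ 0: f(k) = 1.
Then R = B(k−1)f/C = 1/(k + 2), so s_k = R(k)·t_k = 4*factorial(k + 2).
Check: Δs_k = 4*(k + 2)*factorial(k + 2). ✓

Yes. s_k = 4*factorial(k + 2).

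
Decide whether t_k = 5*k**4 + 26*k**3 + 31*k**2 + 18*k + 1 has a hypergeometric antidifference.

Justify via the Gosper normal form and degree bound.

Compute t_(k+1)/t_k: get (5*k**4 + 46*k**3 + 139*k**2 + 178*k + 81)/(5*k**4 + 26*k**3 + 31*k**2 + 18*k + 1).
Factor: A=1; B=1; C=k**4 + 26*k**3/5 + 31*k**2/5 + 18*k/5 + 1/5.
f must satisfy (1)·f(k+1) − (1)·f(k) = k**4 + 26*k**3/5 + 31*k**2/5 + 18*k/5 + 1/5.
From deg A=0, deg B=0, deg C=4: d=5.
A polynomial solution: f(k) = k*(k**4 + 4*k**3 - k**2 - 3)/5.
Certificate R = B(k−1)f/C = k*(k**4 + 4*k**3 - k**2 - 3)/(5*k**4 + 26*k**3 + 31*k**2 + 18*k + 1) gives s_k = k*(k**4 + 4*k**3 - k**2 - 3).
s_(k+1) − s_k = 5*k**4 + 26*k**3 + 31*k**2 + 18*k + 1 = t_k.

Yes. s_k = k*(k**4 + 4*k**3 - k**2 - 3).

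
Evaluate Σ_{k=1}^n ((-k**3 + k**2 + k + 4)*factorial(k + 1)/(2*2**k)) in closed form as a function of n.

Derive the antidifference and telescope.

t_(k+1)/t_k = (k + 2)*(k - (k + 1)**3 + (k + 1)**2 + 5)/(2*(-k**3 + k**2 + k + 4)).
Take A(k)=k/2 + 1, B(k)=1, C(k)=k**3 - k**2 - k - 4.
Need (k/2 + 1)·f(k+1) − (1)·f(k) = k**3 - k**2 - k - 4.
From deg A=1, deg B=0, deg C=3: d=2.
Coefficient equations give f(k) = 2*(k**2 - 3*k - 3).
Certificate R = B(k−1)f/C = 2*(k**2 - 3*k - 3)/(k**3 - k**2 - k - 4) gives s_k = (-k**2 + 3*k + 3)*factorial(k + 1)/2**k.
Verify: (-k**3 + k**2 + k + 4)*factorial(k + 1)/(2*2**k) matches t_k.
Σ_(k=1)^n t_k = s_(n+1) − s_(1) = (2**(-n - 1)*(-n**2 + n + 5)*factorial(n + 2)) − (5), i.e. (-10*2**n - n**4*factorial(n) - 2*n**3*factorial(n) + 6*n**2*factorial(n) + 17*n*factorial(n) + 10*factorial(n))/(2*2**n).

S(n) = (-10*2**n - n**4*factorial(n) - 2*n**3*factorial(n) + 6*n**2*factorial(n) + 17*n*factorial(n) + 10*factorial(n))/(2*2**n)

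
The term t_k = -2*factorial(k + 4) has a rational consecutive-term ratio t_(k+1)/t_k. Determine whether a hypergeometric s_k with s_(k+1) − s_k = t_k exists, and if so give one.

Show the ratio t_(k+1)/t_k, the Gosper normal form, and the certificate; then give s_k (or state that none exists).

Ratio r(k) = k + 5.
Normal form (A,B,C) = (k + 5, 1, 1).
Key eq: (k + 5)·f(k+1) = (1)·f(k) + (1).
From deg A=1, deg B=0, deg C=0: d=-1.
deg f ≤ -1 is impossible — no certificate.

no hypergeometric antidifference exists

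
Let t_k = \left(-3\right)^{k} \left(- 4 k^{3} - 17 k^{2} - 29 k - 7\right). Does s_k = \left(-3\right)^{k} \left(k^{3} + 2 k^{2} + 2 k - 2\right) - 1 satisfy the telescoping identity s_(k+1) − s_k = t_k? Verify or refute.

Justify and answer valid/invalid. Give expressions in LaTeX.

s_(k+1) = (-3)**(k + 1)*(2*k + (k + 1)**3 + 2*(k + 1)**2) - 1
s_(k+1) − s_k = (-3)**k*(-4*k**3 - 17*k**2 - 29*k - 7)
(s_(k+1) − s_k) − t_k = 0

valid; difference matches t_k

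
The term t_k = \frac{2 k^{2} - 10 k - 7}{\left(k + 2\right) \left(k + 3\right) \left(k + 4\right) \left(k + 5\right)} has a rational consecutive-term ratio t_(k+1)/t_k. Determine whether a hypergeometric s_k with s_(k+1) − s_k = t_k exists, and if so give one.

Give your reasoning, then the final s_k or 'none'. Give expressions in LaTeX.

s_k = \frac{k \left(- k^{2} - 57 k - 26\right)}{24 \left(k + 2\right) \left(k + 3\right) \left(k + 4\right)}

Compute t_(k+1)/t_k: get (k + 2)*(10*k - 2*(k + 1)**2 + 17)/((k + 6)*(-2*k**2 + 10*k + 7)).
Gosper form: A/B · C(k+1)/C(k) with A=k + 2, B=k + 6, C=k**2 - 5*k - 7/2.
Set up (k + 2)·f(k+1) − (k + 5)·f(k) − (k**2 - 5*k - 7/2) = 0.
From deg A=1, deg B=1, deg C=2: d=3.
Match coefficients ⇒ f(k) = -k*(k**2 + 57*k + 26)/48.
Then R = B(k−1)f/C = -k*(k + 5)*(k**2 + 57*k + 26)/(24*(2*k**2 - 10*k - 7)), so s_k = R(k)·t_k = k*(-k**2 - 57*k - 26)/(24*(k + 2)*(k + 3)*(k + 4)).
Check: Δs_k = (2*k**2 - 10*k - 7)/(k**4 + 14*k**3 + 71*k**2 + 154*k + 120). ✓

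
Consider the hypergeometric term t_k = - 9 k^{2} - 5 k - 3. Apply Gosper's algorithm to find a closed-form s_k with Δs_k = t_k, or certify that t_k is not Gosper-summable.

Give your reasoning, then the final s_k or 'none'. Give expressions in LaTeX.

Ratio r(k) = (9*k**2 + 23*k + 17)/(9*k**2 + 5*k + 3).
Factor: A=1; B=1; C=k**2 + 5*k/9 + 1/3.
Need (1)·f(k+1) − (1)·f(k) = k**2 + 5*k/9 + 1/3.
d = 3 from the (0,0,2) case.
Solve for f: f(k) = k*(3*k**2 - 2*k + 2)/9 (degree 3 ≤ 3).
So s_k = (B(k−1)f/C)·t_k = (k*(3*k**2 - 2*k + 2)/(9*k**2 + 5*k + 3))·t_k = k*(-3*k**2 + 2*k - 2).
Δs = -9*k**2 - 5*k - 3, as required.

s_k = k \left(- 3 k^{2} + 2 k - 2\right)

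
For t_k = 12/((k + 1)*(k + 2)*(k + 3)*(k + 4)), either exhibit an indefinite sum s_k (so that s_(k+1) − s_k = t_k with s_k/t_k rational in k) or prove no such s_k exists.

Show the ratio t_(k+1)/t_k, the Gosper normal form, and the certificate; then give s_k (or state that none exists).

Step 1: r(k) = (k + 1)/(k + 5).
Take A(k)=k + 1, B(k)=k + 5, C(k)=1.
f must satisfy (k + 1)·f(k+1) − (k + 4)·f(k) = 1.
Bound: deg f ≤ 3.
Solve for f: f(k) = k*(k**2 + 6*k + 11)/18 (degree 3 ≤ 3).
Then R = B(k−1)f/C = k*(k + 4)*(k**2 + 6*k + 11)/18, so s_k = R(k)·t_k = 2*k*(k**2 + 6*k + 11)/(3*(k + 1)*(k + 2)*(k + 3)).
Δs = 12/(k**4 + 10*k**3 + 35*k**2 + 50*k + 24), as required.

s_k = 2*k*(k**2 + 6*k + 11)/(3*(k + 1)*(k + 2)*(k + 3))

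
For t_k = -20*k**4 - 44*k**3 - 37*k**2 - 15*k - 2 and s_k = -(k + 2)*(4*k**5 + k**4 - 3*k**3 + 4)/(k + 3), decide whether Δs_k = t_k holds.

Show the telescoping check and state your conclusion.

s_(k+1) = -(k + 3)*(4*(k + 1)**5 + (k + 1)**4 - 3*(k + 1)**3 + 4)/(k + 4)
s_(k+1) − s_k = (-20*k**6 - 168*k**5 - 482*k**4 - 630*k**3 - 425*k**2 - 147*k - 22)/(k**2 + 7*k + 12)
(s_(k+1) − s_k) − t_k = (16*k**5 + 103*k**4 + 172*k**3 + 126*k**2 + 47*k + 2)/(k**2 + 7*k + 12)

Invalid: residual (16*k**5 + 103*k**4 + 172*k**3 + 126*k**2 + 47*k + 2)/(k**2 + 7*k + 12) ≠ 0.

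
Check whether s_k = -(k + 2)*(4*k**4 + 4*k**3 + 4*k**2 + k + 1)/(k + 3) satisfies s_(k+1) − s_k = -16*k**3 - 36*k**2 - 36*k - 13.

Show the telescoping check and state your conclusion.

s_(k+1) = (-4*k**5 - 32*k**4 - 100*k**3 - 157*k**2 - 125*k - 42)/(k + 4)
s_(k+1) − s_k = (-16*k**5 - 136*k**4 - 400*k**3 - 557*k**2 - 403*k - 118)/(k**2 + 7*k + 12)
(s_(k+1) − s_k) − t_k = 2*(6*k**4 + 40*k**3 + 70*k**2 + 60*k + 19)/(k**2 + 7*k + 12)

Invalid: residual 2*(6*k**4 + 40*k**3 + 70*k**2 + 60*k + 19)/(k**2 + 7*k + 12) ≠ 0.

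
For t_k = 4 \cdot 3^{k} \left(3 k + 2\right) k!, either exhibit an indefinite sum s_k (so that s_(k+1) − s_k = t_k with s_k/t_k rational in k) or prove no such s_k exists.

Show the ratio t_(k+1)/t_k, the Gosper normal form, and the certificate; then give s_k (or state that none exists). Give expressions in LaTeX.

s_k = 4 \cdot 3^{k} k!

Step 1: r(k) = 3*(k + 1)*(3*k + 5)/(3*k + 2).
Take A(k)=3*k + 3, B(k)=1, C(k)=k + 2/3.
Need (3*k + 3)·f(k+1) − (1)·f(k) = k + 2/3.
From deg A=1, deg B=0, deg C=1: d=0.
Coefficient equations give f(k) = 1/3.
R(k) = B(k−1)·f(k)/C(k) = 1/(3*k + 2); s_k = R·t_k = 4*3**k*factorial(k).
Check: Δs_k = 4*3**k*(3*k + 2)*factorial(k). ✓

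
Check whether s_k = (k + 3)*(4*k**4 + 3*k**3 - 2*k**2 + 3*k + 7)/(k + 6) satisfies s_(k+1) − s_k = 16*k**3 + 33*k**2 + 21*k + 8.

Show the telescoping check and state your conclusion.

Invalid: residual 3*(-12*k**4 - 126*k**3 - 221*k**2 - 131*k - 41)/(k**2 + 13*k + 42) ≠ 0.

s_(k+1) = (4*k**5 + 35*k**4 + 107*k**3 + 148*k**2 + 111*k + 60)/(k + 7)
s_(k+1) − s_k = (16*k**5 + 205*k**4 + 744*k**3 + 1004*k**2 + 593*k + 213)/(k**2 + 13*k + 42)
(s_(k+1) − s_k) − t_k = 3*(-12*k**4 - 126*k**3 - 221*k**2 - 131*k - 41)/(k**2 + 13*k + 42)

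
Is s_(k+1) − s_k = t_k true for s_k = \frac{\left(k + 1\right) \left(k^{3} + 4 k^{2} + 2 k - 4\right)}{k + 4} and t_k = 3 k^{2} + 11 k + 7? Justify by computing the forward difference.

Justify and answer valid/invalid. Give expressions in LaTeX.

s_(k+1) = (k**4 + 9*k**3 + 27*k**2 + 29*k + 6)/(k + 5)
s_(k+1) − s_k = (3*k**4 + 32*k**3 + 109*k**2 + 136*k + 44)/(k**2 + 9*k + 20)
(s_(k+1) − s_k) − t_k = 3*(-2*k**3 - 19*k**2 - 49*k - 32)/(k**2 + 9*k + 20)

Invalid: residual \frac{3 \left(- 2 k^{3} - 19 k^{2} - 49 k - 32\right)}{k^{2} + 9 k + 20} ≠ 0.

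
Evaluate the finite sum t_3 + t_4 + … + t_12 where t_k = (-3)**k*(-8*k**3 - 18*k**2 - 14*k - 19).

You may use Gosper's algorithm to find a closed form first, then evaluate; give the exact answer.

Σ = -6991104870

Step 1: r(k) = 3*(-8*k**3 - 42*k**2 - 74*k - 59)/(8*k**3 + 18*k**2 + 14*k + 19).
So A=-3 and B=1, with C=k**3 + 9*k**2/4 + 7*k/4 + 19/8.
f must satisfy (-3)·f(k+1) − (1)·f(k) = k**3 + 9*k**2/4 + 7*k/4 + 19/8.
deg f ≤ 3 (via 0,0,3).
Coefficient equations give f(k) = -(2*k**3 - k + 4)/8.
R(k) = B(k−1)·f(k)/C(k) = -(2*k**3 - k + 4)/(8*k**3 + 18*k**2 + 14*k + 19); s_k = R·t_k = (-3)**k*(2*k**3 - k + 4).
Verify: (-3)**k*(-2*k**3 + 4*k - 6*(k + 1)**3 - 13) matches t_k.
Evaluate s at k=13 and k=3: -6991106355 and -1485; difference -6991104870.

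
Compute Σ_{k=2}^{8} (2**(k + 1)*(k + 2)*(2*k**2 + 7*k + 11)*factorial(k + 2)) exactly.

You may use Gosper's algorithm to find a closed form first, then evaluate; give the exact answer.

Σ = 3760481892864

r(k) = (k + 3)**2*(14*k + 4*(k + 1)**2 + 36)/((k + 2)*(2*k**2 + 7*k + 11)) after simplifying.
A = 2*k + 6, B = 1, C = k**3 + 11*k**2/2 + 25*k/2 + 11.
f must satisfy (2*k + 6)·f(k+1) − (1)·f(k) = k**3 + 11*k**2/2 + 25*k/2 + 11.
deg f ≤ 2 (via 1,0,3).
Coefficient equations give f(k) = (k**2 + k + 2)/2.
Certificate R = B(k−1)f/C = (k**2 + k + 2)/((k + 2)*(2*k**2 + 7*k + 11)) gives s_k = 2**(k + 1)*(k**2 + k + 2)*factorial(k + 2).
Δs = 2**(k + 1)*(k + 2)*(2*k**2 + 7*k + 11)*factorial(k + 2), as required.
Σ_(k=2)^(8) t_k = s_(9) − s_(2) = 3760481894400 − (1536) = 3760481892864.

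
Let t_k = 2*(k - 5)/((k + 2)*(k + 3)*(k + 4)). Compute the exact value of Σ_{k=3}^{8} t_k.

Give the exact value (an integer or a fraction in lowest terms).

Ratio r(k) = (k - 4)*(k + 2)/((k - 5)*(k + 5)).
Gosper form: A/B · C(k+1)/C(k) with A=k + 2, B=k + 5, C=k - 5.
f must satisfy (k + 2)·f(k+1) − (k + 4)·f(k) = k - 5.
Degrees (1,1,1) ⇒ d ≤ 2.
Coefficient equations give f(k) = -k*(k + 9)/4.
Certificate R = B(k−1)f/C = -k*(k + 4)*(k + 9)/(4*(k - 5)) gives s_k = k*(-k - 9)/(2*(k + 2)*(k + 3)).
Check: Δs_k = 2*(k - 5)/(k**3 + 9*k**2 + 26*k + 24). ✓
Telescoping: Σ = s_(9) − s_(3) = -27/44 − (-3/5) = -3/220.

Σ = -3/220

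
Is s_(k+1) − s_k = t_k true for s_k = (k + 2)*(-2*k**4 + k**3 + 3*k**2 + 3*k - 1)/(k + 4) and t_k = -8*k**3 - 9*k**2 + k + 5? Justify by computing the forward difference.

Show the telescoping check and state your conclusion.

s_(k+1) = (-2*k**5 - 13*k**4 - 27*k**3 - 14*k**2 + 16*k + 12)/(k + 5)
s_(k+1) − s_k = (-8*k**5 - 69*k**4 - 156*k**3 - 90*k**2 + 53*k + 58)/(k**2 + 9*k + 20)
(s_(k+1) − s_k) − t_k = 2*(6*k**4 + 42*k**3 + 38*k**2 - 6*k - 21)/(k**2 + 9*k + 20)

Invalid: residual 2*(6*k**4 + 42*k**3 + 38*k**2 - 6*k - 21)/(k**2 + 9*k + 20) ≠ 0.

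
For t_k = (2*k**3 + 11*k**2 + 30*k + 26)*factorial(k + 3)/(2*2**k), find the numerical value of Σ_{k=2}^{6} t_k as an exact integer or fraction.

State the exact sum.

Σ = 3458190

Step 1: r(k) = (2*k**4 + 25*k**3 + 126*k**2 + 301*k + 276)/(2*(2*k**3 + 11*k**2 + 30*k + 26)).
Normal form (A,B,C) = (k/2 + 2, 1, k**3 + 11*k**2/2 + 15*k + 13).
f must satisfy (k/2 + 2)·f(k+1) − (1)·f(k) = k**3 + 11*k**2/2 + 15*k + 13.
Bound: deg f ≤ 2.
Coefficient equations give f(k) = 2*k**2 + 3*k + 3.
R(k) = B(k−1)·f(k)/C(k) = 2*(2*k**2 + 3*k + 3)/(2*k**3 + 11*k**2 + 30*k + 26); s_k = R·t_k = (2*k**2 + 3*k + 3)*factorial(k + 3)/2**k.
s_(k+1) − s_k = (2*k**3 + 11*k**2 + 30*k + 26)*factorial(k + 3)/(2*2**k) = t_k.
Evaluate s at k=7 and k=2: 3458700 and 510; difference 3458190.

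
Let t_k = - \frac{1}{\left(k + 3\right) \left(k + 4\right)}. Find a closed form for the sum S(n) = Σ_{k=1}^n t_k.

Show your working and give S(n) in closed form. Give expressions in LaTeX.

S(n) = - \frac{n}{4 n + 16}

r(k) = (k + 3)/(k + 5) after simplifying.
Factor: A=k + 3; B=k + 5; C=1.
Solve (k + 3)·f(k+1) − (k + 4)·f(k) = 1.
deg f ≤ 1 (via 1,1,0).
Match coefficients ⇒ f(k) = k/3.
Then R = B(k−1)f/C = k*(k + 4)/3, so s_k = R(k)·t_k = -k/(3*k + 9).
Verify: -1/(k**2 + 7*k + 12) matches t_k.
Telescope: S(n) = s_(n+1) − s_(1) = (-n - 1)/(3*(n + 4)) − (-1/12) = -n/(4*n + 16).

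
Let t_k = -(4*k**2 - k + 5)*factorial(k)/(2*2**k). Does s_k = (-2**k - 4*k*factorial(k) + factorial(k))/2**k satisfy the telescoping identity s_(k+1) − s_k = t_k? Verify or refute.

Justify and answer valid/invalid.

valid (s_(k+1) − s_k reduces to t_k)

s_(k+1) = -(2*2**k + 4*k**2*factorial(k) + 7*k*factorial(k) + 3*factorial(k))/(2*2**k)
s_(k+1) − s_k = -(4*k**2 - k + 5)*factorial(k)/(2*2**k)
(s_(k+1) − s_k) − t_k = 0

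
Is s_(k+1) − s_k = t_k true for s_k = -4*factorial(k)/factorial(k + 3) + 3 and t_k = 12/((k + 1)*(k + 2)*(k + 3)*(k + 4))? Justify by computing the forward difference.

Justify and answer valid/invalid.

Valid: the claim telescopes to t_k.

s_(k+1) = -4*factorial(k + 1)/factorial(k + 4) + 3
s_(k+1) − s_k = 12/((k + 1)*(k + 2)*(k + 3)*(k + 4))
(s_(k+1) − s_k) − t_k = 0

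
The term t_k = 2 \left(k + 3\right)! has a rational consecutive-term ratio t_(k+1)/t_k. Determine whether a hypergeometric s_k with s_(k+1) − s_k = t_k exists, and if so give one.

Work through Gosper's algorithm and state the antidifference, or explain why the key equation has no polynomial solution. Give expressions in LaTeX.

Compute t_(k+1)/t_k: get k + 4.
So A=k + 4 and B=1, with C=1.
Key eq: (k + 4)·f(k+1) = (1)·f(k) + (1).
deg f ≤ -1 (via 1,0,0).
d = -1 < 0 ⇒ no nonzero polynomial f; not summable.

none — t_k is not Gosper-summable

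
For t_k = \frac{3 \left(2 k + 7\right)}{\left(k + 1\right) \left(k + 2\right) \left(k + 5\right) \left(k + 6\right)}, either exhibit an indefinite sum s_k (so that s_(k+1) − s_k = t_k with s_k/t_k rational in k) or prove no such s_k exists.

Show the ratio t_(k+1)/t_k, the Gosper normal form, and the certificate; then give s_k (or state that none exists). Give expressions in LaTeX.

s_k = \frac{3 k \left(k + 6\right)}{5 \left(k^{2} + 6 k + 5\right)}

t_(k+1)/t_k = (k + 1)*(k + 5)*(2*k + 9)/((k + 3)*(k + 7)*(2*k + 7)).
Gosper form: A/B · C(k+1)/C(k) with A=k + 1, B=k + 7, C=k**3 + 21*k**2/2 + 73*k/2 + 42.
f must satisfy (k + 1)·f(k+1) − (k + 6)·f(k) = k**3 + 21*k**2/2 + 73*k/2 + 42.
Bound: deg f ≤ 5.
Solving with deg f ≤ 5: f(k) = k*(k + 2)*(k + 3)*(k + 4)*(k + 6)/10.
Then R = B(k−1)f/C = k*(k + 2)*(k + 6)**2/(5*(2*k + 7)), so s_k = R(k)·t_k = 3*k*(k + 6)/(5*(k**2 + 6*k + 5)).
Δs = 3*(2*k + 7)/(k**4 + 14*k**3 + 65*k**2 + 112*k + 60), as required.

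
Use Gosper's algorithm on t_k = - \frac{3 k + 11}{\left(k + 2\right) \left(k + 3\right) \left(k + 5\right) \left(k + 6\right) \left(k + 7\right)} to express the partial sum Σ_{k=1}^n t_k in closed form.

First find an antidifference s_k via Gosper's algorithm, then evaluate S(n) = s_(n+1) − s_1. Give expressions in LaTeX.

S(n) = \frac{n \left(- n^{2} - 16 n - 81\right)}{126 \left(n^{3} + 16 n^{2} + 81 n + 126\right)}

Ratio r(k) = (k + 2)*(k + 5)*(3*k + 14)/((k + 4)*(k + 8)*(3*k + 11)).
Factor: A=k + 2; B=k + 8; C=k**2 + 23*k/3 + 44/3.
f must satisfy (k + 2)·f(k+1) − (k + 7)·f(k) = k**2 + 23*k/3 + 44/3.
Degrees (1,1,2) ⇒ d ≤ 5.
Solve for f: f(k) = k*(k + 3)*(k + 4)*(k**2 + 13*k + 52)/180 (degree 5 ≤ 5).
Get s_k = R·t_k = k*(-k**2 - 13*k - 52)/(60*(k**3 + 13*k**2 + 52*k + 60)) with R(k) = B(k−1)f(k)/C(k) = k*(k + 3)*(k + 7)*(k**2 + 13*k + 52)/(60*(3*k + 11)).
s_(k+1) − s_k = (-3*k - 11)/(k**5 + 23*k**4 + 203*k**3 + 853*k**2 + 1692*k + 1260) = t_k.
Telescope: S(n) = s_(n+1) − s_(1) = (-n**3 - 16*n**2 - 81*n - 66)/(60*(n**3 + 16*n**2 + 81*n + 126)) − (-11/1260) = n*(-n**2 - 16*n - 81)/(126*(n**3 + 16*n**2 + 81*n + 126)).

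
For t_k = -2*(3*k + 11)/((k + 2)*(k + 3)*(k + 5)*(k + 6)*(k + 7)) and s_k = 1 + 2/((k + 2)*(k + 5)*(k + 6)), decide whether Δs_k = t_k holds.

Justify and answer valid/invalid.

s_(k+1) = 1 + 2/((k + 3)*(k + 6)*(k + 7))
s_(k+1) − s_k = 2*(-3*k - 11)/(k**5 + 23*k**4 + 203*k**3 + 853*k**2 + 1692*k + 1260)
(s_(k+1) − s_k) − t_k = 0

valid (s_(k+1) − s_k reduces to t_k)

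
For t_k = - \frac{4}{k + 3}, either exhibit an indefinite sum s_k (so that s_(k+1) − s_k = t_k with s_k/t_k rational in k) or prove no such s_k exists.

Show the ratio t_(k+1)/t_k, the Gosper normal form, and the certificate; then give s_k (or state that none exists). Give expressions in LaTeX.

none — t_k is not Gosper-summable

t_(k+1)/t_k = (k + 3)/(k + 4).
Gosper form: A/B · C(k+1)/C(k) with A=k + 3, B=k + 4, C=1.
Set up (k + 3)·f(k+1) − (k + 3)·f(k) − (1) = 0.
d = 0 from the (1,1,0) case.
Generic f = c0 gives residual -1; -1 = 0 cannot hold, so t_k is not Gosper-summable.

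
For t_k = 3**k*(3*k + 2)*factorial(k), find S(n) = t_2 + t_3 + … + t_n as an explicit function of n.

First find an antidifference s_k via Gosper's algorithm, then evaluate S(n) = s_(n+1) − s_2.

S(n) = 3*3**n*factorial(n + 1) - 18

t_(k+1)/t_k = 3*(k + 1)*(3*k + 5)/(3*k + 2).
Gosper form: A/B · C(k+1)/C(k) with A=3*k + 3, B=1, C=k + 2/3.
f must satisfy (3*k + 3)·f(k+1) − (1)·f(k) = k + 2/3.
deg f ≤ 0 (via 1,0,1).
Solve for f: f(k) = 1/3 (degree 0 ≤ 0).
R(k) = B(k−1)·f(k)/C(k) = 1/(3*k + 2); s_k = R·t_k = 3**k*factorial(k).
s_(k+1) − s_k = 3**k*(3*k + 2)*factorial(k) = t_k.
Evaluate: s_(n+1) = 3**(n + 1)*factorial(n + 1); subtract s_(2) = 18 ⇒ S(n) = 3*3**n*factorial(n + 1) - 18.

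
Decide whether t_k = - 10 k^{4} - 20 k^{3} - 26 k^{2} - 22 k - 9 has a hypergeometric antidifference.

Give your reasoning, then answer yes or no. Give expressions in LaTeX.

t_(k+1)/t_k = (10*k**4 + 60*k**3 + 146*k**2 + 174*k + 87)/(10*k**4 + 20*k**3 + 26*k**2 + 22*k + 9).
So A=1 and B=1, with C=k**4 + 2*k**3 + 13*k**2/5 + 11*k/5 + 9/10.
Set up (1)·f(k+1) − (1)·f(k) − (k**4 + 2*k**3 + 13*k**2/5 + 11*k/5 + 9/10) = 0.
From deg A=0, deg B=0, deg C=4: d=5.
A polynomial solution: f(k) = k*(2*k**4 + 2*k**2 + 3*k + 2)/10.
R(k) = B(k−1)·f(k)/C(k) = k*(2*k**4 + 2*k**2 + 3*k + 2)/(10*k**4 + 20*k**3 + 26*k**2 + 22*k + 9); s_k = R·t_k = k*(-2*k**4 - 2*k**2 - 3*k - 2).
Δs = -10*k**4 - 20*k**3 - 26*k**2 - 22*k - 9, as required.

Yes. s_k = k \left(- 2 k^{4} - 2 k^{2} - 3 k - 2\right).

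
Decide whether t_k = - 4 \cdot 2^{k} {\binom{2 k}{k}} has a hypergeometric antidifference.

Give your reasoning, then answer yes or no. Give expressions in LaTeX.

No — key equation has no polynomial f.

Step 1: r(k) = 4*(2*k + 1)/(k + 1).
So A=8*k + 4 and B=k + 1, with C=1.
Need (8*k + 4)·f(k+1) − (k)·f(k) = 1.
Degrees (1,1,0) ⇒ d ≤ -1.
Bound -1 < 0, so the key equation has no polynomial solution.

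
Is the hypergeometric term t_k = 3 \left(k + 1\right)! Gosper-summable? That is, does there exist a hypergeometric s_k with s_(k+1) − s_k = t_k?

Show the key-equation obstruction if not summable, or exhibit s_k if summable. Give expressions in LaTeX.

No; the degree bound rules out any f.

Ratio r(k) = k + 2.
Take A(k)=k + 2, B(k)=1, C(k)=1.
Solve (k + 2)·f(k+1) − (1)·f(k) = 1.
Bound: deg f ≤ -1.
deg f ≤ -1 is impossible — no certificate.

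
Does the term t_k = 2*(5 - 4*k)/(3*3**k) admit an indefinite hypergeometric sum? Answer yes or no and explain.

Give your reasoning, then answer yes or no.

t_(k+1)/t_k = (4*k - 1)/(3*(4*k - 5)).
Take A(k)=1/3, B(k)=1, C(k)=k - 5/4.
Solve (1/3)·f(k+1) − (1)·f(k) = k - 5/4.
Bound: deg f ≤ 1.
Match coefficients ⇒ f(k) = -3*(4*k - 3)/8.
So s_k = (B(k−1)f/C)·t_k = (-3*(4*k - 3)/(2*(4*k - 5)))·t_k = (4*k - 3)/3**k.
Verify: 2*(5 - 4*k)/(3*3**k) matches t_k.

Yes. s_k = (4*k - 3)/3**k.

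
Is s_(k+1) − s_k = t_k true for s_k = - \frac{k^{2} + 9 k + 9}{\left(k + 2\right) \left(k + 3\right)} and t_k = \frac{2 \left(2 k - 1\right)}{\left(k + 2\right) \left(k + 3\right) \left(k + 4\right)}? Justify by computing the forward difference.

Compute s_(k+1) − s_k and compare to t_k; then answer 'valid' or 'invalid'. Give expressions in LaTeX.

Valid: the claim telescopes to t_k.

s_(k+1) = (-9*k - (k + 1)**2 - 18)/((k + 3)*(k + 4))
s_(k+1) − s_k = 2*(2*k - 1)/(k**3 + 9*k**2 + 26*k + 24)
(s_(k+1) − s_k) − t_k = 0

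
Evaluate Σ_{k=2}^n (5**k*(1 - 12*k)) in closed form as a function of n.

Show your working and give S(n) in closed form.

Ratio r(k) = 5*(12*k + 11)/(12*k - 1).
Factor: A=5; B=1; C=k - 1/12.
f must satisfy (5)·f(k+1) − (1)·f(k) = k - 1/12.
d = 1 from the (0,0,1) case.
Coefficient equations give f(k) = (3*k - 4)/12.
R(k) = B(k−1)·f(k)/C(k) = (3*k - 4)/(12*k - 1); s_k = R·t_k = 5**k*(4 - 3*k).
s_(k+1) − s_k = 5**k*(1 - 12*k) = t_k.
Σ_(k=2)^n t_k = s_(n+1) − s_(2) = (5**(n + 1)*(1 - 3*n)) − (-50), i.e. -15*5**n*n + 5*5**n + 50.

S(n) = -15*5**n*n + 5*5**n + 50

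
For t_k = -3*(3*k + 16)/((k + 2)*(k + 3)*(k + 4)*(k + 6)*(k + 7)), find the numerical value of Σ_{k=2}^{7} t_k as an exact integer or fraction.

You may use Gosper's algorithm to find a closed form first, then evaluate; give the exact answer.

Σ = -207/12320

Ratio r(k) = (k + 2)*(k + 6)*(3*k + 19)/((k + 5)*(k + 8)*(3*k + 16)).
So A=k + 2 and B=k + 8, with C=k**2 + 31*k/3 + 80/3.
f must satisfy (k + 2)·f(k+1) − (k + 7)·f(k) = k**2 + 31*k/3 + 80/3.
d = 5 from the (1,1,2) case.
Match coefficients ⇒ f(k) = k*(k + 4)*(k + 5)*(k**2 + 11*k + 36)/108.
Certificate R = B(k−1)f/C = k*(k + 4)*(k + 7)*(k**2 + 11*k + 36)/(36*(3*k + 16)) gives s_k = k*(-k**2 - 11*k - 36)/(12*(k**3 + 11*k**2 + 36*k + 36)).
s_(k+1) − s_k = 3*(-3*k - 16)/(k**5 + 22*k**4 + 185*k**3 + 740*k**2 + 1404*k + 1008) = t_k.
Telescoping: Σ = s_(8) − s_(2) = -94/1155 − (-31/480) = -207/12320.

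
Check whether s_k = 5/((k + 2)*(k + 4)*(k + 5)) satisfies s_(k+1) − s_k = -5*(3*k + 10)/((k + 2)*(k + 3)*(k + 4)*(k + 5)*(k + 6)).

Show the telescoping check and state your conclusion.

s_(k+1) = 5/((k + 3)*(k + 5)*(k + 6))
s_(k+1) − s_k = 5*(-3*k - 10)/(k**5 + 20*k**4 + 155*k**3 + 580*k**2 + 1044*k + 720)
(s_(k+1) − s_k) − t_k = 0

valid; difference matches t_k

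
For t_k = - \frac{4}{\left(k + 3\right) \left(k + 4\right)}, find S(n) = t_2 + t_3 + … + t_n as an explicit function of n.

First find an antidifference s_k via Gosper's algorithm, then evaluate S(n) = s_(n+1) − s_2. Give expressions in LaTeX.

S(n) = \frac{4 \left(1 - n\right)}{5 \left(n + 4\right)}

The ratio is (k + 3)/(k + 5).
A = k + 3, B = k + 5, C = 1.
Need (k + 3)·f(k+1) − (k + 4)·f(k) = 1.
deg f ≤ 1 (via 1,1,0).
A polynomial solution: f(k) = k/3.
Then R = B(k−1)f/C = k*(k + 4)/3, so s_k = R(k)·t_k = -4*k/(3*k + 9).
Δs = -4/(k**2 + 7*k + 12), as required.
Telescope: S(n) = s_(n+1) − s_(2) = 4*(-n - 1)/(3*(n + 4)) − (-8/15) = 4*(1 - n)/(5*(n + 4)).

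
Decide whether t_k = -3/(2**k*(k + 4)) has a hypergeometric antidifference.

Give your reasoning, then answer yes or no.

r(k) = (k + 4)/(2*(k + 5)) after simplifying.
Take A(k)=k/2 + 2, B(k)=k + 5, C(k)=1.
Solve (k/2 + 2)·f(k+1) − (k + 4)·f(k) = 1.
d = -1 from the (1,1,0) case.
Negative degree bound (-1): no f exists, t_k not Gosper-summable.

No. Not Gosper-summable.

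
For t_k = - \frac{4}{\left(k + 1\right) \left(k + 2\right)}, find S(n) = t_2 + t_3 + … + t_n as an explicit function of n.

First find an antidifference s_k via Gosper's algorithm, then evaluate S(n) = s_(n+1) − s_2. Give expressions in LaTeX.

r(k) = (k + 1)/(k + 3) after simplifying.
So A=k + 1 and B=k + 3, with C=1.
Solve (k + 1)·f(k+1) − (k + 2)·f(k) = 1.
Bound: deg f ≤ 1.
Match coefficients ⇒ f(k) = k.
Certificate R = B(k−1)f/C = k*(k + 2) gives s_k = -4*k/(k + 1).
s_(k+1) − s_k = -4/(k**2 + 3*k + 2) = t_k.
Evaluate: s_(n+1) = 4*(-n - 1)/(n + 2); subtract s_(2) = -8/3 ⇒ S(n) = 4*(1 - n)/(3*(n + 2)).

S(n) = \frac{4 \left(1 - n\right)}{3 \left(n + 2\right)}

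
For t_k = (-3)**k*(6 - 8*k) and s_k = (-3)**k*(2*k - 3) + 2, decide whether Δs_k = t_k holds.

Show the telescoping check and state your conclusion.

Valid: the claim telescopes to t_k.

s_(k+1) = (-3)**(k + 1)*(2*k - 1) + 2
s_(k+1) − s_k = (-3)**k*(6 - 8*k)
(s_(k+1) − s_k) − t_k = 0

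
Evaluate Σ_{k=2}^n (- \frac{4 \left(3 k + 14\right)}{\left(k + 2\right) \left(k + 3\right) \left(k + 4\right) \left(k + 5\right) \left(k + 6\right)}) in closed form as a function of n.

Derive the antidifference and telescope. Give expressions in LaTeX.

S(n) = \frac{- n^{3} - 13 n^{2} - 54 n + 68}{35 \left(n^{3} + 13 n^{2} + 54 n + 72\right)}

t_(k+1)/t_k = (k + 2)*(3*k + 17)/((k + 7)*(3*k + 14)).
Normal form (A,B,C) = (k + 2, k + 7, k + 14/3).
Need (k + 2)·f(k+1) − (k + 6)·f(k) = k + 14/3.
Bound: deg f ≤ 4.
A polynomial solution: f(k) = k*(k + 4)*(k**2 + 10*k + 31)/90.
Get s_k = R·t_k = 2*k*(-k**2 - 10*k - 31)/(15*(k**3 + 10*k**2 + 31*k + 30)) with R(k) = B(k−1)f(k)/C(k) = k*(k + 4)*(k + 6)*(k**2 + 10*k + 31)/(30*(3*k + 14)).
Verify: 4*(-3*k - 14)/(k**5 + 20*k**4 + 155*k**3 + 580*k**2 + 1044*k + 720) matches t_k.
Telescope: S(n) = s_(n+1) − s_(2) = 2*(-n**3 - 13*n**2 - 54*n - 42)/(15*(n**3 + 13*n**2 + 54*n + 72)) − (-11/105) = (-n**3 - 13*n**2 - 54*n + 68)/(35*(n**3 + 13*n**2 + 54*n + 72)).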